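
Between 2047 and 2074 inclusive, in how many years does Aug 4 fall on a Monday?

4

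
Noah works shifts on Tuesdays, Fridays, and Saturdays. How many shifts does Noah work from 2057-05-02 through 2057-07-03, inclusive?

27

2057-05-02 is a Wednesday.
That's 63 days from start to end, counting both.
63 = 7 × 9, so the span is exactly 9 full weeks.
Each full week contributes 3 days from the set (Tue, Fri, Sat): 9 × 3 = 27.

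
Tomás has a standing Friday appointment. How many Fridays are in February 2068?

4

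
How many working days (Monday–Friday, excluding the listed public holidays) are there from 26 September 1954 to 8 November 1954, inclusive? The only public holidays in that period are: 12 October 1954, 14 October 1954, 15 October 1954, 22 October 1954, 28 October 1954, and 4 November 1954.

25

26 September 1954 is a Sunday.
That's 44 days from start to end, counting both.
44 = 7 × 6 + 2, so there are 6 full weeks plus 2 extra days.
Each full week contributes 5 weekdays (Mon–Fri): 6 × 5 = 30.
The 2 extra days are Sunday, Monday — 1 of them qualifies.
Total: 30 + 1 = 31.
Holidays: 12 October 1954 (Tue); 14 October 1954 (Thu); 15 October 1954 (Fri); 22 October 1954 (Fri); 28 October 1954 (Thu); 4 November 1954 (Thu).
All 6 holidays fall on weekdays, so subtract 6.
Business days: 31 − 6 = 25.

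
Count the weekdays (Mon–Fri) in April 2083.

Apr 1, 2083 is a Thursday.
That's 30 days from start to end, counting both.
30 = 7 × 4 + 2, so there are 4 full weeks plus 2 extra days.
Each full week contributes 5 weekdays (Mon–Fri): 4 × 5 = 20.
The 2 extra days are Thu, Fri — 2 of them qualify.
Total: 20 + 2 = 22.

22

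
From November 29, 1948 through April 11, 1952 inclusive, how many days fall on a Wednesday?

November 29, 1948 is a Monday.
That's 1230 days from start to end, counting both.
1230 = 7 × 175 + 5, so there are 175 full weeks plus 5 extra days.
Each full week contributes one Wednesday: 175 so far.
The 5 extra days are Mon, Tue, Wed, Thu, Fri — 1 of them qualifies.
Total: 175 + 1 = 176.

176 Wednesdays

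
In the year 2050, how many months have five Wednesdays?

A month has five Wednesdays exactly when Wednesday falls within its first (length − 28) days.
Jan: 31 days, starts Sat → 5 of Sat, Sun, Mon
Feb: 28 days, starts Tue → 5 of (none)
Mar: 31 days, starts Tue → 5 of Tue, Wed, Thu ✓
Apr: 30 days, starts Fri → 5 of Fri, Sat
May: 31 days, starts Sun → 5 of Sun, Mon, Tue
Jun: 30 days, starts Wed → 5 of Wed, Thu ✓
Jul: 31 days, starts Fri → 5 of Fri, Sat, Sun
Aug: 31 days, starts Mon → 5 of Mon, Tue, Wed ✓
Sep: 30 days, starts Thu → 5 of Thu, Fri
Oct: 31 days, starts Sat → 5 of Sat, Sun, Mon
Nov: 30 days, starts Tue → 5 of Tue, Wed ✓
Dec: 31 days, starts Thu → 5 of Thu, Fri, Sat
Months with five Wednesdays: Mar, Jun, Aug, Nov.

4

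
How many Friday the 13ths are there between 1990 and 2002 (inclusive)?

22

Friday-the-13ths by year:
1990: Apr, Jul
1991: Sep, Dec
1992: Mar, Nov
1993: Aug
1994: May
1995: Jan, Oct
1996: Sep, Dec
1997: Jun
1998: Feb, Mar, Nov
1999: Aug
2000: Oct
2001: Apr, Jul
2002: Sep, Dec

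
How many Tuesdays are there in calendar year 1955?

52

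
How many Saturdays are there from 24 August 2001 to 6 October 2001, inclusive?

24 August 2001 is a Friday.
The range spans 44 days (inclusive of both endpoints).
44 = 7 × 6 + 2, so there are 6 full weeks plus 2 extra days.
Each full week contributes one Saturday: 6 so far.
The 2 extra days are Friday, Saturday — 1 of them qualifies.
Total: 6 + 1 = 7.

7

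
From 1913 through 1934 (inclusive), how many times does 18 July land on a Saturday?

Day of week of July 18 in each year:
1913: Fri, 1914: Sat ✓, 1915: Sun, 1916: Tue, 1917: Wed, 1918: Thu, 1919: Fri, 1920: Sun, 1921: Mon, 1922: Tue, 1923: Wed, 1924: Fri, 1925: Sat ✓, 1926: Sun, 1927: Mon, 1928: Wed, 1929: Thu, 1930: Fri, 1931: Sat ✓, 1932: Mon, 1933: Tue, 1934: Wed
Saturdays: 1914, 1925, 1931.

3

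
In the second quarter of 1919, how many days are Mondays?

13

1 April 1919 is a Tuesday.
From 1 April 1919 to 30 June 1919 is 91 days inclusive.
91 = 7 × 13, so the span is exactly 13 full weeks.
Each full week contributes one Monday: 13 so far.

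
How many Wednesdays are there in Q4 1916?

13

Oct 1, 1916 is a Sunday.
That's 92 days from start to end, counting both.
92 = 7 × 13 + 1, so there are 13 full weeks plus 1 extra day.
Each full week contributes one Wednesday: 13 so far.
The 1 extra day is Sunday — none qualify.
Total: 13 + 0 = 13.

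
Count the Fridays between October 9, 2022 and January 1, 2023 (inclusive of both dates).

October 9, 2022 is a Sunday.
The range spans 85 days (inclusive of both endpoints).
85 = 7 × 12 + 1, so there are 12 full weeks plus 1 extra day.
Each full week contributes one Friday: 12 so far.
The 1 extra day is Sunday — none qualify.
Total: 12 + 0 = 12.

12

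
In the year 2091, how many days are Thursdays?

52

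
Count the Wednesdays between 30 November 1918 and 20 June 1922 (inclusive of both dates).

185

30 November 1918 is a Saturday.
That's 1299 days from start to end, counting both.
1299 = 7 × 185 + 4, so there are 185 full weeks plus 4 extra days.
Each full week contributes one Wednesday: 185 so far.
The 4 extra days are Sat, Sun, Mon, Tue — none qualify.
Total: 185 + 0 = 185.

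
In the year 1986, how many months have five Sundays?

4

A month has five Sundays exactly when Sunday falls within its first (length − 28) days.
Jan: 31 days, starts Wed → 5 of Wed, Thu, Fri
Feb: 28 days, starts Sat → 5 of (none)
Mar: 31 days, starts Sat → 5 of Sat, Sun, Mon ✓
Apr: 30 days, starts Tue → 5 of Tue, Wed
May: 31 days, starts Thu → 5 of Thu, Fri, Sat
Jun: 30 days, starts Sun → 5 of Sun, Mon ✓
Jul: 31 days, starts Tue → 5 of Tue, Wed, Thu
Aug: 31 days, starts Fri → 5 of Fri, Sat, Sun ✓
Sep: 30 days, starts Mon → 5 of Mon, Tue
Oct: 31 days, starts Wed → 5 of Wed, Thu, Fri
Nov: 30 days, starts Sat → 5 of Sat, Sun ✓
Dec: 31 days, starts Mon → 5 of Mon, Tue, Wed
Months with five Sundays: Mar, Jun, Aug, Nov.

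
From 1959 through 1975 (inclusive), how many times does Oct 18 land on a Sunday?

Day of week of October 18 in each year:
1959: Sun ✓, 1960: Tue, 1961: Wed, 1962: Thu, 1963: Fri, 1964: Sun ✓, 1965: Mon, 1966: Tue, 1967: Wed, 1968: Fri, 1969: Sat, 1970: Sun ✓, 1971: Mon, 1972: Wed, 1973: Thu, 1974: Fri, 1975: Sat
Sundays: 1959, 1964, 1970.

3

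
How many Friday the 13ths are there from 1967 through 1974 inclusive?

14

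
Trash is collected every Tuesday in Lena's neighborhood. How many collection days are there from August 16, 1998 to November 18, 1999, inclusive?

66 Tuesdays

August 16, 1998 is a Sunday.
That's 460 days from start to end, counting both.
460 = 7 × 65 + 5, so there are 65 full weeks plus 5 extra days.
Each full week contributes one Tuesday: 65 so far.
The 5 extra days are Sunday, Monday, Tuesday, Wednesday, Thursday — 1 of them qualifies.
Total: 65 + 1 = 66.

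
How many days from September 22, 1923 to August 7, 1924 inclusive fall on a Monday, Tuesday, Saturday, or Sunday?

September 22, 1923 is a Saturday.
From September 22, 1923 to August 7, 1924 is 321 days inclusive.
321 = 7 × 45 + 6, so there are 45 full weeks plus 6 extra days.
Each full week contributes 4 days from the set (Mon, Tue, Sat, Sun): 45 × 4 = 180.
The 6 extra days are Saturday, Sunday, Monday, Tuesday, Wednesday, Thursday — 4 of them qualify.
Total: 180 + 4 = 184.

184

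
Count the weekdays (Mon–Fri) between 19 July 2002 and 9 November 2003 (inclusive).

341

19 July 2002 is a Friday.
From 19 July 2002 to 9 November 2003 is 479 days inclusive.
479 = 7 × 68 + 3, so there are 68 full weeks plus 3 extra days.
Each full week contributes 5 weekdays (Mon–Fri): 68 × 5 = 340.
The 3 extra days are Fri, Sat, Sun — 1 of them qualifies.
Total: 340 + 1 = 341.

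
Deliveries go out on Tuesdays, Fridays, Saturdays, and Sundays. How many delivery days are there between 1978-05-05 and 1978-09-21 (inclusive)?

80

1978-05-05 is a Friday.
From 1978-05-05 to 1978-09-21 is 140 days inclusive.
140 = 7 × 20, so the span is exactly 20 full weeks.
Each full week contributes 4 days from the set (Tue, Fri, Sat, Sun): 20 × 4 = 80.
Total: 80.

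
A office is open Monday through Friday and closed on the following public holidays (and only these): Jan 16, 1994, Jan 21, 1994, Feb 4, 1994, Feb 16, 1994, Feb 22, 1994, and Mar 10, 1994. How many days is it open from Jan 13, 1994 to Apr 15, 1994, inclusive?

62

Jan 13, 1994 is a Thursday.
That's 93 days from start to end, counting both.
93 = 7 × 13 + 2, so there are 13 full weeks plus 2 extra days.
Each full week contributes 5 weekdays (Mon–Fri): 13 × 5 = 65.
The 2 extra days are Thu, Fri — 2 of them qualify.
Total: 65 + 2 = 67.
Holidays: Jan 16, 1994 (Sun); Jan 21, 1994 (Fri); Feb 4, 1994 (Fri); Feb 16, 1994 (Wed); Feb 22, 1994 (Tue); Mar 10, 1994 (Thu).
5 of the 6 holidays fall on weekdays; the rest are weekends and were already excluded.
Business days: 67 − 5 = 62.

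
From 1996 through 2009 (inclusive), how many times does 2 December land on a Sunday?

2

Day of week of December 2 in each year:
1996: Mon, 1997: Tue, 1998: Wed, 1999: Thu, 2000: Sat, 2001: Sun ✓, 2002: Mon, 2003: Tue, 2004: Thu, 2005: Fri, 2006: Sat, 2007: Sun ✓, 2008: Tue, 2009: Wed
Sundays: 2001, 2007.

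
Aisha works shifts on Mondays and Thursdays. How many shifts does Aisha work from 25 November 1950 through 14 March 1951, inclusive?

25 November 1950 is a Saturday.
The range spans 110 days (inclusive of both endpoints).
110 = 7 × 15 + 5, so there are 15 full weeks plus 5 extra days.
Each full week contributes 2 days from the set (Mon, Thu): 15 × 2 = 30.
The 5 extra days are Sat, Sun, Mon, Tue, Wed — 1 of them qualifies.
Total: 30 + 1 = 31.

31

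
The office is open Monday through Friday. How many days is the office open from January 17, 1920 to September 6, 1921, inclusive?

427

January 17, 1920 is a Saturday.
The range spans 599 days (inclusive of both endpoints).
599 = 7 × 85 + 4, so there are 85 full weeks plus 4 extra days.
Each full week contributes 5 weekdays (Mon–Fri): 85 × 5 = 425.
The 4 extra days are Sat, Sun, Mon, Tue — 2 of them qualify.
Total: 425 + 2 = 427.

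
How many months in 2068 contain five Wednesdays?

4

A month has five Wednesdays exactly when Wednesday falls within its first (length − 28) days.
Jan: 31 days, starts Sun → 5 of Sun, Mon, Tue
Feb: 29 days, starts Wed → 5 of Wed ✓
Mar: 31 days, starts Thu → 5 of Thu, Fri, Sat
Apr: 30 days, starts Sun → 5 of Sun, Mon
May: 31 days, starts Tue → 5 of Tue, Wed, Thu ✓
Jun: 30 days, starts Fri → 5 of Fri, Sat
Jul: 31 days, starts Sun → 5 of Sun, Mon, Tue
Aug: 31 days, starts Wed → 5 of Wed, Thu, Fri ✓
Sep: 30 days, starts Sat → 5 of Sat, Sun
Oct: 31 days, starts Mon → 5 of Mon, Tue, Wed ✓
Nov: 30 days, starts Thu → 5 of Thu, Fri
Dec: 31 days, starts Sat → 5 of Sat, Sun, Mon
Months with five Wednesdays: Feb, May, Aug, Oct.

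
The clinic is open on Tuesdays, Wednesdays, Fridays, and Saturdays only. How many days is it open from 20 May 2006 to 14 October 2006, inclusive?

20 May 2006 is a Saturday.
The range spans 148 days (inclusive of both endpoints).
148 = 7 × 21 + 1, so there are 21 full weeks plus 1 extra day.
Each full week contributes 4 days from the set (Tue, Wed, Fri, Sat): 21 × 4 = 84.
The 1 extra day is Sat — 1 of them qualifies.
Total: 84 + 1 = 85.

85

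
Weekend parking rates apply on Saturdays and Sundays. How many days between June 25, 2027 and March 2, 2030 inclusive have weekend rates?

281

June 25, 2027 is a Friday.
The range spans 982 days (inclusive of both endpoints).
982 = 7 × 140 + 2, so there are 140 full weeks plus 2 extra days.
Each full week contributes 2 weekend days (Sat, Sun): 140 × 2 = 280.
The 2 extra days are Fri, Sat — 1 of them qualifies.
Total: 280 + 1 = 281.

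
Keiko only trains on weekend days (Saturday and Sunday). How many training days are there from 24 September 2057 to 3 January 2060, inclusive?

237

24 September 2057 is a Monday.
That's 832 days from start to end, counting both.
832 = 7 × 118 + 6, so there are 118 full weeks plus 6 extra days.
Each full week contributes 2 weekend days (Sat, Sun): 118 × 2 = 236.
The 6 extra days are Monday, Tuesday, Wednesday, Thursday, Friday, Saturday — 1 of them qualifies.
Total: 236 + 1 = 237.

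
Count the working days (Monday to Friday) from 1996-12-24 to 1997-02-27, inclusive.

48 weekdays

1996-12-24 is a Tuesday.
That's 66 days from start to end, counting both.
66 = 7 × 9 + 3, so there are 9 full weeks plus 3 extra days.
Each full week contributes 5 weekdays (Mon–Fri): 9 × 5 = 45.
The 3 extra days are Tue, Wed, Thu — 3 of them qualify.
Total: 45 + 3 = 48.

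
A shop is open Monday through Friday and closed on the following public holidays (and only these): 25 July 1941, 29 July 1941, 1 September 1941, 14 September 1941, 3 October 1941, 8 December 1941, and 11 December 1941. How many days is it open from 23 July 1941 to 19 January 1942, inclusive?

123 business days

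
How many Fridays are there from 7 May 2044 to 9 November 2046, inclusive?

131 Fridays

7 May 2044 is a Saturday.
The range spans 917 days (inclusive of both endpoints).
917 = 7 × 131, so the span is exactly 131 full weeks.
Each full week contributes one Friday: 131 so far.
Total: 131.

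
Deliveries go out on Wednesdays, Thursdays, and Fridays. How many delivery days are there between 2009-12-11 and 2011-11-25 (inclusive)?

307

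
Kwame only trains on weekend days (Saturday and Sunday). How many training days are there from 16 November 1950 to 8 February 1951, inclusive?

24

16 November 1950 is a Thursday.
From 16 November 1950 to 8 February 1951 is 85 days inclusive.
85 = 7 × 12 + 1, so there are 12 full weeks plus 1 extra day.
Each full week contributes 2 weekend days (Sat, Sun): 12 × 2 = 24.
The 1 extra day is Thursday — none qualify.
Total: 24 + 0 = 24.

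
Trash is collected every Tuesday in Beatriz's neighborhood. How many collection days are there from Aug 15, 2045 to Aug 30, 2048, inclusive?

159

Aug 15, 2045 is a Tuesday.
That's 1112 days from start to end, counting both.
1112 = 7 × 158 + 6, so there are 158 full weeks plus 6 extra days.
Each full week contributes one Tuesday: 158 so far.
The 6 extra days are Tue, Wed, Thu, Fri, Sat, Sun — 1 of them qualifies.
Total: 158 + 1 = 159.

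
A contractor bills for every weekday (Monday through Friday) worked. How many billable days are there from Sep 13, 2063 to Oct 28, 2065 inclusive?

Sep 13, 2063 is a Thursday.
From Sep 13, 2063 to Oct 28, 2065 is 777 days inclusive.
777 = 7 × 111, so the span is exactly 111 full weeks.
Each full week contributes 5 weekdays (Mon–Fri): 111 × 5 = 555.

555 weekdays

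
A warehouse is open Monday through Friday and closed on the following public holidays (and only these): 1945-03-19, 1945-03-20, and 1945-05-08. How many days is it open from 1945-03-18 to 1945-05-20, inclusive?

42

1945-03-18 is a Sunday.
That's 64 days from start to end, counting both.
64 = 7 × 9 + 1, so there are 9 full weeks plus 1 extra day.
Each full week contributes 5 weekdays (Mon–Fri): 9 × 5 = 45.
The 1 extra day is Sun — none qualify.
Total: 45 + 0 = 45.
Holidays: 1945-03-19 (Mon); 1945-03-20 (Tue); 1945-05-08 (Tue).
All 3 holidays fall on weekdays, so subtract 3.
Business days: 45 − 3 = 42.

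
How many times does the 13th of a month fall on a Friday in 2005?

1

The 13th falls on a Friday when the month's 13th has weekday Fri.
Jan 13 is Thu; Feb 13 is Sun; Mar 13 is Sun; Apr 13 is Wed; May 13 is Fri ✓; Jun 13 is Mon; Jul 13 is Wed; Aug 13 is Sat; Sep 13 is Tue; Oct 13 is Thu; Nov 13 is Sun; Dec 13 is Tue.
Friday the 13ths: May.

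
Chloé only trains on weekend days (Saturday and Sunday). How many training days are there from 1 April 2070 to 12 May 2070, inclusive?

1 April 2070 is a Tuesday.
From 1 April 2070 to 12 May 2070 is 42 days inclusive.
42 = 7 × 6, so the span is exactly 6 full weeks.
Each full week contributes 2 weekend days (Sat, Sun): 6 × 2 = 12.
Total: 12.

12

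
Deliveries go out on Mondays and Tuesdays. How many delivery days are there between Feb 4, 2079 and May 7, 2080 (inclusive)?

132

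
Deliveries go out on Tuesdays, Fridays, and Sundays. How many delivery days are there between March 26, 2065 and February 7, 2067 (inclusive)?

293

March 26, 2065 is a Thursday.
The range spans 684 days (inclusive of both endpoints).
684 = 7 × 97 + 5, so there are 97 full weeks plus 5 extra days.
Each full week contributes 3 days from the set (Tue, Fri, Sun): 97 × 3 = 291.
The 5 extra days are Thu, Fri, Sat, Sun, Mon — 2 of them qualify.
Total: 291 + 2 = 293.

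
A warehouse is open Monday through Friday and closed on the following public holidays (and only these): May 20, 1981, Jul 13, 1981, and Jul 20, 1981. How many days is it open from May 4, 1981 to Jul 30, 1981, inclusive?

61

May 4, 1981 is a Monday.
The range spans 88 days (inclusive of both endpoints).
88 = 7 × 12 + 4, so there are 12 full weeks plus 4 extra days.
Each full week contributes 5 weekdays (Mon–Fri): 12 × 5 = 60.
The 4 extra days are Mon, Tue, Wed, Thu — 4 of them qualify.
Total: 60 + 4 = 64.
Holidays: May 20, 1981 (Wed); Jul 13, 1981 (Mon); Jul 20, 1981 (Mon).
All 3 holidays fall on weekdays, so subtract 3.
Business days: 64 − 3 = 61.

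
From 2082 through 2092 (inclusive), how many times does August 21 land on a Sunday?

Day of week of August 21 in each year:
2082: Fri, 2083: Sat, 2084: Mon, 2085: Tue, 2086: Wed, 2087: Thu, 2088: Sat, 2089: Sun ✓, 2090: Mon, 2091: Tue, 2092: Thu
Sundays: 2089.

1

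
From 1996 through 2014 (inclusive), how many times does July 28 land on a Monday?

4

Day of week of July 28 in each year:
1996: Sun, 1997: Mon ✓, 1998: Tue, 1999: Wed, 2000: Fri, 2001: Sat, 2002: Sun, 2003: Mon ✓, 2004: Wed, 2005: Thu, 2006: Fri, 2007: Sat, 2008: Mon ✓, 2009: Tue, 2010: Wed, 2011: Thu, 2012: Sat, 2013: Sun, 2014: Mon ✓
Mondays: 1997, 2003, 2008, 2014.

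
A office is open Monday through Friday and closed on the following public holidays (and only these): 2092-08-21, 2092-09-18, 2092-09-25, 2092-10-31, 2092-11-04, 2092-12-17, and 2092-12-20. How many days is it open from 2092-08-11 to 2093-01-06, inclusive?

101 working days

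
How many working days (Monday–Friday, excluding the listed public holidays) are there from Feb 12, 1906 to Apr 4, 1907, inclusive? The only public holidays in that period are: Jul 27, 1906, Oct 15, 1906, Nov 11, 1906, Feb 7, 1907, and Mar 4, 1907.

Feb 12, 1906 is a Monday.
From Feb 12, 1906 to Apr 4, 1907 is 417 days inclusive.
417 = 7 × 59 + 4, so there are 59 full weeks plus 4 extra days.
Each full week contributes 5 weekdays (Mon–Fri): 59 × 5 = 295.
The 4 extra days are Mon, Tue, Wed, Thu — 4 of them qualify.
Total: 295 + 4 = 299.
Holidays: Jul 27, 1906 (Fri); Oct 15, 1906 (Mon); Nov 11, 1906 (Sun); Feb 7, 1907 (Thu); Mar 4, 1907 (Mon).
4 of the 5 holidays fall on weekdays; the rest are weekends and were already excluded.
Business days: 299 − 4 = 295.

295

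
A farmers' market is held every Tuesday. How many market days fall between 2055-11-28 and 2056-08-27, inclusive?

39 Tuesdays

2055-11-28 is a Sunday.
That's 274 days from start to end, counting both.
274 = 7 × 39 + 1, so there are 39 full weeks plus 1 extra day.
Each full week contributes one Tuesday: 39 so far.
The 1 extra day is Sun — none qualify.
Total: 39 + 0 = 39.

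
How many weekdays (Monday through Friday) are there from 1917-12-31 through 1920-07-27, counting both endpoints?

1917-12-31 is a Monday.
From 1917-12-31 to 1920-07-27 is 940 days inclusive.
940 = 7 × 134 + 2, so there are 134 full weeks plus 2 extra days.
Each full week contributes 5 weekdays (Mon–Fri): 134 × 5 = 670.
The 2 extra days are Mon, Tue — 2 of them qualify.
Total: 670 + 2 = 672.

672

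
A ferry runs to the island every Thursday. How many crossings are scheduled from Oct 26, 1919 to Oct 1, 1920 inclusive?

Oct 26, 1919 is a Sunday.
The range spans 342 days (inclusive of both endpoints).
342 = 7 × 48 + 6, so there are 48 full weeks plus 6 extra days.
Each full week contributes one Thursday: 48 so far.
The 6 extra days are Sunday, Monday, Tuesday, Wednesday, Thursday, Friday — 1 of them qualifies.
Total: 48 + 1 = 49.

49 Thursdays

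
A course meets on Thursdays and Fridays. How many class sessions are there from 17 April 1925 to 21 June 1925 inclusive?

19

17 April 1925 is a Friday.
That's 66 days from start to end, counting both.
66 = 7 × 9 + 3, so there are 9 full weeks plus 3 extra days.
Each full week contributes 2 days from the set (Thu, Fri): 9 × 2 = 18.
The 3 extra days are Fri, Sat, Sun — 1 of them qualifies.
Total: 18 + 1 = 19.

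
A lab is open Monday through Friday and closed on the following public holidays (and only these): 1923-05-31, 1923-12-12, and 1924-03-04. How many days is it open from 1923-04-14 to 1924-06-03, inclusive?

1923-04-14 is a Saturday.
The range spans 417 days (inclusive of both endpoints).
417 = 7 × 59 + 4, so there are 59 full weeks plus 4 extra days.
Each full week contributes 5 weekdays (Mon–Fri): 59 × 5 = 295.
The 4 extra days are Sat, Sun, Mon, Tue — 2 of them qualify.
Total: 295 + 2 = 297.
Holidays: 1923-05-31 (Thu); 1923-12-12 (Wed); 1924-03-04 (Tue).
All 3 holidays fall on weekdays, so subtract 3.
Business days: 297 − 3 = 294.

294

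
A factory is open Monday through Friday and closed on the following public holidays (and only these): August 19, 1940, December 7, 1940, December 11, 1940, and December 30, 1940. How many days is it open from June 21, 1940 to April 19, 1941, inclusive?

June 21, 1940 is a Friday.
From June 21, 1940 to April 19, 1941 is 303 days inclusive.
303 = 7 × 43 + 2, so there are 43 full weeks plus 2 extra days.
Each full week contributes 5 weekdays (Mon–Fri): 43 × 5 = 215.
The 2 extra days are Friday, Saturday — 1 of them qualifies.
Total: 215 + 1 = 216.
Holidays: August 19, 1940 (Mon); December 7, 1940 (Sat); December 11, 1940 (Wed); December 30, 1940 (Mon).
3 of the 4 holidays fall on weekdays; the rest are weekends and were already excluded.
Business days: 216 − 3 = 213.

213 business days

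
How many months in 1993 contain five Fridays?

A month has five Fridays exactly when Friday falls within its first (length − 28) days.
Jan: 31 days, starts Fri → 5 of Fri, Sat, Sun ✓
Feb: 28 days, starts Mon → 5 of (none)
Mar: 31 days, starts Mon → 5 of Mon, Tue, Wed
Apr: 30 days, starts Thu → 5 of Thu, Fri ✓
May: 31 days, starts Sat → 5 of Sat, Sun, Mon
Jun: 30 days, starts Tue → 5 of Tue, Wed
Jul: 31 days, starts Thu → 5 of Thu, Fri, Sat ✓
Aug: 31 days, starts Sun → 5 of Sun, Mon, Tue
Sep: 30 days, starts Wed → 5 of Wed, Thu
Oct: 31 days, starts Fri → 5 of Fri, Sat, Sun ✓
Nov: 30 days, starts Mon → 5 of Mon, Tue
Dec: 31 days, starts Wed → 5 of Wed, Thu, Fri ✓
Months with five Fridays: Jan, Apr, Jul, Oct, Dec.

5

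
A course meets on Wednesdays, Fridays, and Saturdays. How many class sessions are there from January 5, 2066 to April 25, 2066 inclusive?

48

January 5, 2066 is a Tuesday.
From January 5, 2066 to April 25, 2066 is 111 days inclusive.
111 = 7 × 15 + 6, so there are 15 full weeks plus 6 extra days.
Each full week contributes 3 days from the set (Wed, Fri, Sat): 15 × 3 = 45.
The 6 extra days are Tue, Wed, Thu, Fri, Sat, Sun — 3 of them qualify.
Total: 45 + 3 = 48.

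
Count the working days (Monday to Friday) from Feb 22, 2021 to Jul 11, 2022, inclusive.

361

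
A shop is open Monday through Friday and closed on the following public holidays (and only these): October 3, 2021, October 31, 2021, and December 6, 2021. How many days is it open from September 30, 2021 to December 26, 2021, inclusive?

61

September 30, 2021 is a Thursday.
The range spans 88 days (inclusive of both endpoints).
88 = 7 × 12 + 4, so there are 12 full weeks plus 4 extra days.
Each full week contributes 5 weekdays (Mon–Fri): 12 × 5 = 60.
The 4 extra days are Thu, Fri, Sat, Sun — 2 of them qualify.
Total: 60 + 2 = 62.
Holidays: October 3, 2021 (Sun); October 31, 2021 (Sun); December 6, 2021 (Mon).
1 of the 3 holidays fall on weekdays; the rest are weekends and were already excluded.
Business days: 62 − 1 = 61.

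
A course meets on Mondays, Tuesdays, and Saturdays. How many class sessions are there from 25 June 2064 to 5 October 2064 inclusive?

43

25 June 2064 is a Wednesday.
From 25 June 2064 to 5 October 2064 is 103 days inclusive.
103 = 7 × 14 + 5, so there are 14 full weeks plus 5 extra days.
Each full week contributes 3 days from the set (Mon, Tue, Sat): 14 × 3 = 42.
The 5 extra days are Wed, Thu, Fri, Sat, Sun — 1 of them qualifies.
Total: 42 + 1 = 43.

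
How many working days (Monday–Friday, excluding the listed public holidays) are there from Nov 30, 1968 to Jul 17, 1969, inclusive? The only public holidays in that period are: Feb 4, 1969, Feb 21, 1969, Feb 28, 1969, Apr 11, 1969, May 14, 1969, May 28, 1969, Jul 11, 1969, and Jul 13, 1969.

157

Nov 30, 1968 is a Saturday.
That's 230 days from start to end, counting both.
230 = 7 × 32 + 6, so there are 32 full weeks plus 6 extra days.
Each full week contributes 5 weekdays (Mon–Fri): 32 × 5 = 160.
The 6 extra days are Saturday, Sunday, Monday, Tuesday, Wednesday, Thursday — 4 of them qualify.
Total: 160 + 4 = 164.
Holidays: Feb 4, 1969 (Tue); Feb 21, 1969 (Fri); Feb 28, 1969 (Fri); Apr 11, 1969 (Fri); May 14, 1969 (Wed); May 28, 1969 (Wed); Jul 11, 1969 (Fri); Jul 13, 1969 (Sun).
7 of the 8 holidays fall on weekdays; the rest are weekends and were already excluded.
Business days: 164 − 7 = 157.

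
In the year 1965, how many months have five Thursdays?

4

A month has five Thursdays exactly when Thursday falls within its first (length − 28) days.
Jan: 31 days, starts Fri → 5 of Fri, Sat, Sun
Feb: 28 days, starts Mon → 5 of (none)
Mar: 31 days, starts Mon → 5 of Mon, Tue, Wed
Apr: 30 days, starts Thu → 5 of Thu, Fri ✓
May: 31 days, starts Sat → 5 of Sat, Sun, Mon
Jun: 30 days, starts Tue → 5 of Tue, Wed
Jul: 31 days, starts Thu → 5 of Thu, Fri, Sat ✓
Aug: 31 days, starts Sun → 5 of Sun, Mon, Tue
Sep: 30 days, starts Wed → 5 of Wed, Thu ✓
Oct: 31 days, starts Fri → 5 of Fri, Sat, Sun
Nov: 30 days, starts Mon → 5 of Mon, Tue
Dec: 31 days, starts Wed → 5 of Wed, Thu, Fri ✓
Months with five Thursdays: Apr, Jul, Sep, Dec.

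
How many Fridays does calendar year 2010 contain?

53

1 January 2010 is a Friday.
That's 365 days from start to end, counting both.
365 = 7 × 52 + 1, so there are 52 full weeks plus 1 extra day.
Each full week contributes one Friday: 52 so far.
The 1 extra day is Friday — 1 of them qualifies.
Total: 52 + 1 = 53.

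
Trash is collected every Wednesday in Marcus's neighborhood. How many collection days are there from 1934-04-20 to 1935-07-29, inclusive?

66

1934-04-20 is a Friday.
From 1934-04-20 to 1935-07-29 is 466 days inclusive.
466 = 7 × 66 + 4, so there are 66 full weeks plus 4 extra days.
Each full week contributes one Wednesday: 66 so far.
The 4 extra days are Fri, Sat, Sun, Mon — none qualify.
Total: 66 + 0 = 66.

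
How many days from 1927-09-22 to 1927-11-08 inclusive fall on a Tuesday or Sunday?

14

1927-09-22 is a Thursday.
That's 48 days from start to end, counting both.
48 = 7 × 6 + 6, so there are 6 full weeks plus 6 extra days.
Each full week contributes 2 days from the set (Tue, Sun): 6 × 2 = 12.
The 6 extra days are Thursday, Friday, Saturday, Sunday, Monday, Tuesday — 2 of them qualify.
Total: 12 + 2 = 14.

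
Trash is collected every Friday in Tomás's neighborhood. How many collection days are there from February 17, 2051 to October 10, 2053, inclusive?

139 Fridays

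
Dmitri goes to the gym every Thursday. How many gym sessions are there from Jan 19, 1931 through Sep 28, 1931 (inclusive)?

36 Thursdays

Jan 19, 1931 is a Monday.
That's 253 days from start to end, counting both.
253 = 7 × 36 + 1, so there are 36 full weeks plus 1 extra day.
Each full week contributes one Thursday: 36 so far.
The 1 extra day is Monday — none qualify.
Total: 36 + 0 = 36.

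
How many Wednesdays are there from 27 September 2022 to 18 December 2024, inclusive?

27 September 2022 is a Tuesday.
That's 814 days from start to end, counting both.
814 = 7 × 116 + 2, so there are 116 full weeks plus 2 extra days.
Each full week contributes one Wednesday: 116 so far.
The 2 extra days are Tuesday, Wednesday — 1 of them qualifies.
Total: 116 + 1 = 117.

117 Wednesdays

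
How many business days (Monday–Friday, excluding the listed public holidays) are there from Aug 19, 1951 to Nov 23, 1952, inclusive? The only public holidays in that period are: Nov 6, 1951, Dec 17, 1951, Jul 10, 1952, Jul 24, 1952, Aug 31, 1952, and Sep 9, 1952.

325 business days

Aug 19, 1951 is a Sunday.
That's 463 days from start to end, counting both.
463 = 7 × 66 + 1, so there are 66 full weeks plus 1 extra day.
Each full week contributes 5 weekdays (Mon–Fri): 66 × 5 = 330.
The 1 extra day is Sunday — none qualify.
Total: 330 + 0 = 330.
Holidays: Nov 6, 1951 (Tue); Dec 17, 1951 (Mon); Jul 10, 1952 (Thu); Jul 24, 1952 (Thu); Aug 31, 1952 (Sun); Sep 9, 1952 (Tue).
5 of the 6 holidays fall on weekdays; the rest are weekends and were already excluded.
Business days: 330 − 5 = 325.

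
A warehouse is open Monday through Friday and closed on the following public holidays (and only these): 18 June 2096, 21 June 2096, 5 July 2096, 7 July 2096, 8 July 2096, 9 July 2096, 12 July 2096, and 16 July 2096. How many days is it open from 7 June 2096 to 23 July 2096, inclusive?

7 June 2096 is a Thursday.
The range spans 47 days (inclusive of both endpoints).
47 = 7 × 6 + 5, so there are 6 full weeks plus 5 extra days.
Each full week contributes 5 weekdays (Mon–Fri): 6 × 5 = 30.
The 5 extra days are Thu, Fri, Sat, Sun, Mon — 3 of them qualify.
Total: 30 + 3 = 33.
Holidays: 18 June 2096 (Mon); 21 June 2096 (Thu); 5 July 2096 (Thu); 7 July 2096 (Sat); 8 July 2096 (Sun); 9 July 2096 (Mon); 12 July 2096 (Thu); 16 July 2096 (Mon).
6 of the 8 holidays fall on weekdays; the rest are weekends and were already excluded.
Business days: 33 − 6 = 27.

27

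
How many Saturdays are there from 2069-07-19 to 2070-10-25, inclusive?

67 Saturdays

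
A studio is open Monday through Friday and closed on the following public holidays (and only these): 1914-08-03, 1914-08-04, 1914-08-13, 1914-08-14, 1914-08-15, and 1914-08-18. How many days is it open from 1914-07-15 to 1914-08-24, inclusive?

1914-07-15 is a Wednesday.
From 1914-07-15 to 1914-08-24 is 41 days inclusive.
41 = 7 × 5 + 6, so there are 5 full weeks plus 6 extra days.
Each full week contributes 5 weekdays (Mon–Fri): 5 × 5 = 25.
The 6 extra days are Wednesday, Thursday, Friday, Saturday, Sunday, Monday — 4 of them qualify.
Total: 25 + 4 = 29.
Holidays: 1914-08-03 (Mon); 1914-08-04 (Tue); 1914-08-13 (Thu); 1914-08-14 (Fri); 1914-08-15 (Sat); 1914-08-18 (Tue).
5 of the 6 holidays fall on weekdays; the rest are weekends and were already excluded.
Business days: 29 − 5 = 24.

24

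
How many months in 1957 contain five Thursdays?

4

A month has five Thursdays exactly when Thursday falls within its first (length − 28) days.
Jan: 31 days, starts Tue → 5 of Tue, Wed, Thu ✓
Feb: 28 days, starts Fri → 5 of (none)
Mar: 31 days, starts Fri → 5 of Fri, Sat, Sun
Apr: 30 days, starts Mon → 5 of Mon, Tue
May: 31 days, starts Wed → 5 of Wed, Thu, Fri ✓
Jun: 30 days, starts Sat → 5 of Sat, Sun
Jul: 31 days, starts Mon → 5 of Mon, Tue, Wed
Aug: 31 days, starts Thu → 5 of Thu, Fri, Sat ✓
Sep: 30 days, starts Sun → 5 of Sun, Mon
Oct: 31 days, starts Tue → 5 of Tue, Wed, Thu ✓
Nov: 30 days, starts Fri → 5 of Fri, Sat
Dec: 31 days, starts Sun → 5 of Sun, Mon, Tue
Months with five Thursdays: Jan, May, Aug, Oct.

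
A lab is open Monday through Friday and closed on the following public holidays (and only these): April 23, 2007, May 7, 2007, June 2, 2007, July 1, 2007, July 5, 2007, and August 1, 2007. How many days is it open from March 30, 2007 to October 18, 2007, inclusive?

March 30, 2007 is a Friday.
That's 203 days from start to end, counting both.
203 = 7 × 29, so the span is exactly 29 full weeks.
Each full week contributes 5 weekdays (Mon–Fri): 29 × 5 = 145.
Total: 145.
Holidays: April 23, 2007 (Mon); May 7, 2007 (Mon); June 2, 2007 (Sat); July 1, 2007 (Sun); July 5, 2007 (Thu); August 1, 2007 (Wed).
4 of the 6 holidays fall on weekdays; the rest are weekends and were already excluded.
Business days: 145 − 4 = 141.

141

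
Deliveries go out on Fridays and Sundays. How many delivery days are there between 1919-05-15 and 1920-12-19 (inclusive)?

168

1919-05-15 is a Thursday.
That's 585 days from start to end, counting both.
585 = 7 × 83 + 4, so there are 83 full weeks plus 4 extra days.
Each full week contributes 2 days from the set (Fri, Sun): 83 × 2 = 166.
The 4 extra days are Thu, Fri, Sat, Sun — 2 of them qualify.
Total: 166 + 2 = 168.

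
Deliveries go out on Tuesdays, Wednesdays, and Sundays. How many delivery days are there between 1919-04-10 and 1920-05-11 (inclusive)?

170

1919-04-10 is a Thursday.
The range spans 398 days (inclusive of both endpoints).
398 = 7 × 56 + 6, so there are 56 full weeks plus 6 extra days.
Each full week contributes 3 days from the set (Tue, Wed, Sun): 56 × 3 = 168.
The 6 extra days are Thu, Fri, Sat, Sun, Mon, Tue — 2 of them qualify.
Total: 168 + 2 = 170.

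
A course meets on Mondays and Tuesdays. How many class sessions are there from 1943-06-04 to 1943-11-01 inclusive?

43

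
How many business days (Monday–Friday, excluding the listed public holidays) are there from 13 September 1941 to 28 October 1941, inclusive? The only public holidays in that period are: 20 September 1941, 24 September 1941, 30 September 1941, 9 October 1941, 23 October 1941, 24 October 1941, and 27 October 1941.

26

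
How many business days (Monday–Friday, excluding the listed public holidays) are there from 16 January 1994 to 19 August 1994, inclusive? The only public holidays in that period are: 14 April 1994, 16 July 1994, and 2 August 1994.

153 business days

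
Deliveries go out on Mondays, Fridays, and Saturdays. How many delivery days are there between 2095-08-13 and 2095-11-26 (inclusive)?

46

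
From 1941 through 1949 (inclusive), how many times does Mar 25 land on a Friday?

1

Day of week of March 25 in each year:
1941: Tue, 1942: Wed, 1943: Thu, 1944: Sat, 1945: Sun, 1946: Mon, 1947: Tue, 1948: Thu, 1949: Fri ✓
Fridays: 1949.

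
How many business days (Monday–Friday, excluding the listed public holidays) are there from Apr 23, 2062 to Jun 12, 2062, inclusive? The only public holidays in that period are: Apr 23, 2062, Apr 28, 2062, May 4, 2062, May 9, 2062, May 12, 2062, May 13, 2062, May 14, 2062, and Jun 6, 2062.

31 business days

Apr 23, 2062 is a Sunday.
The range spans 51 days (inclusive of both endpoints).
51 = 7 × 7 + 2, so there are 7 full weeks plus 2 extra days.
Each full week contributes 5 weekdays (Mon–Fri): 7 × 5 = 35.
The 2 extra days are Sunday, Monday — 1 of them qualifies.
Total: 35 + 1 = 36.
Holidays: Apr 23, 2062 (Sun); Apr 28, 2062 (Fri); May 4, 2062 (Thu); May 9, 2062 (Tue); May 12, 2062 (Fri); May 13, 2062 (Sat); May 14, 2062 (Sun); Jun 6, 2062 (Tue).
5 of the 8 holidays fall on weekdays; the rest are weekends and were already excluded.
Business days: 36 − 5 = 31.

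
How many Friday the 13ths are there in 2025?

1

The 13th falls on a Friday when the month's 13th has weekday Fri.
Jan 13 is Mon; Feb 13 is Thu; Mar 13 is Thu; Apr 13 is Sun; May 13 is Tue; Jun 13 is Fri ✓; Jul 13 is Sun; Aug 13 is Wed; Sep 13 is Sat; Oct 13 is Mon; Nov 13 is Thu; Dec 13 is Sat.
Friday the 13ths: Jun.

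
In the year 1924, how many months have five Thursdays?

4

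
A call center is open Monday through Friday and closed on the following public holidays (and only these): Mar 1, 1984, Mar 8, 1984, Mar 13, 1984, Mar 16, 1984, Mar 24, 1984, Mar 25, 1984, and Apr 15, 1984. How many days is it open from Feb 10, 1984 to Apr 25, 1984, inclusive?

50

Feb 10, 1984 is a Friday.
From Feb 10, 1984 to Apr 25, 1984 is 76 days inclusive.
76 = 7 × 10 + 6, so there are 10 full weeks plus 6 extra days.
Each full week contributes 5 weekdays (Mon–Fri): 10 × 5 = 50.
The 6 extra days are Friday, Saturday, Sunday, Monday, Tuesday, Wednesday — 4 of them qualify.
Total: 50 + 4 = 54.
Holidays: Mar 1, 1984 (Thu); Mar 8, 1984 (Thu); Mar 13, 1984 (Tue); Mar 16, 1984 (Fri); Mar 24, 1984 (Sat); Mar 25, 1984 (Sun); Apr 15, 1984 (Sun).
4 of the 7 holidays fall on weekdays; the rest are weekends and were already excluded.
Business days: 54 − 4 = 50.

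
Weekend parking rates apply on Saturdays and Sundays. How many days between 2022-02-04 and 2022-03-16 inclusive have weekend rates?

12

2022-02-04 is a Friday.
The range spans 41 days (inclusive of both endpoints).
41 = 7 × 5 + 6, so there are 5 full weeks plus 6 extra days.
Each full week contributes 2 weekend days (Sat, Sun): 5 × 2 = 10.
The 6 extra days are Friday, Saturday, Sunday, Monday, Tuesday, Wednesday — 2 of them qualify.
Total: 10 + 2 = 12.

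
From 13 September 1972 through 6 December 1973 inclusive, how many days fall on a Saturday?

64 Saturdays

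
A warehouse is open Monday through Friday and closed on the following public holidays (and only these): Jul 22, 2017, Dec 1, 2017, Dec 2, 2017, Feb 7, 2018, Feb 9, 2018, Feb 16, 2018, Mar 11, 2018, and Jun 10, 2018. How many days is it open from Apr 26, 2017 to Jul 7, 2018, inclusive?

309 business days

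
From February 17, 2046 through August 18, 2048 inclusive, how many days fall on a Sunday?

February 17, 2046 is a Saturday.
The range spans 914 days (inclusive of both endpoints).
914 = 7 × 130 + 4, so there are 130 full weeks plus 4 extra days.
Each full week contributes one Sunday: 130 so far.
The 4 extra days are Saturday, Sunday, Monday, Tuesday — 1 of them qualifies.
Total: 130 + 1 = 131.

131 Sundays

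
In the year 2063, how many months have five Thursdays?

4

A month has five Thursdays exactly when Thursday falls within its first (length − 28) days.
Jan: 31 days, starts Mon → 5 of Mon, Tue, Wed
Feb: 28 days, starts Thu → 5 of (none)
Mar: 31 days, starts Thu → 5 of Thu, Fri, Sat ✓
Apr: 30 days, starts Sun → 5 of Sun, Mon
May: 31 days, starts Tue → 5 of Tue, Wed, Thu ✓
Jun: 30 days, starts Fri → 5 of Fri, Sat
Jul: 31 days, starts Sun → 5 of Sun, Mon, Tue
Aug: 31 days, starts Wed → 5 of Wed, Thu, Fri ✓
Sep: 30 days, starts Sat → 5 of Sat, Sun
Oct: 31 days, starts Mon → 5 of Mon, Tue, Wed
Nov: 30 days, starts Thu → 5 of Thu, Fri ✓
Dec: 31 days, starts Sat → 5 of Sat, Sun, Mon
Months with five Thursdays: Mar, May, Aug, Nov.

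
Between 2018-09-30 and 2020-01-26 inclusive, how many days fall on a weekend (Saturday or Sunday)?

2018-09-30 is a Sunday.
From 2018-09-30 to 2020-01-26 is 484 days inclusive.
484 = 7 × 69 + 1, so there are 69 full weeks plus 1 extra day.
Each full week contributes 2 weekend days (Sat, Sun): 69 × 2 = 138.
The 1 extra day is Sun — 1 of them qualifies.
Total: 138 + 1 = 139.

139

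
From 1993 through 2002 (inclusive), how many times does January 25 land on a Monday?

Day of week of January 25 in each year:
1993: Mon ✓, 1994: Tue, 1995: Wed, 1996: Thu, 1997: Sat, 1998: Sun, 1999: Mon ✓, 2000: Tue, 2001: Thu, 2002: Fri
Mondays: 1993, 1999.

2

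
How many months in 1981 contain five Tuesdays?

4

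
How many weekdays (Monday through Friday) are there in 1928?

261

1928-01-01 is a Sunday.
From 1928-01-01 to 1928-12-31 is 366 days inclusive.
366 = 7 × 52 + 2, so there are 52 full weeks plus 2 extra days.
Each full week contributes 5 weekdays (Mon–Fri): 52 × 5 = 260.
The 2 extra days are Sunday, Monday — 1 of them qualifies.
Total: 260 + 1 = 261.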